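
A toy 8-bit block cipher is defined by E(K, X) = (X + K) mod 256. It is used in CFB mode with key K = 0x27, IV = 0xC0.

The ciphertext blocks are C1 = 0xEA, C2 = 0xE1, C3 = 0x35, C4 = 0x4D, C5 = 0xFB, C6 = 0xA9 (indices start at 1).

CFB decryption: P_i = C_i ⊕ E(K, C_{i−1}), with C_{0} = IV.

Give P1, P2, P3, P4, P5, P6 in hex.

P1: E(K, 0xC0) = 0xE7; 0xEA ⊕ 0xE7 = 0x0D.
P2: E(K, 0xEA) = 0x11; 0xE1 ⊕ 0x11 = 0xF0.
P3: E(K, 0xE1) = 0x08; 0x35 ⊕ 0x08 = 0x3D.
P4: E(K, 0x35) = 0x5C; 0x4D ⊕ 0x5C = 0x11.
P5: E(K, 0x4D) = 0x74; 0xFB ⊕ 0x74 = 0x8F.
P6: E(K, 0xFB) = 0x22; 0xA9 ⊕ 0x22 = 0x8B.

P1 = 0x0D, P2 = 0xF0, P3 = 0x3D, P4 = 0x11, P5 = 0x8F, P6 = 0x8B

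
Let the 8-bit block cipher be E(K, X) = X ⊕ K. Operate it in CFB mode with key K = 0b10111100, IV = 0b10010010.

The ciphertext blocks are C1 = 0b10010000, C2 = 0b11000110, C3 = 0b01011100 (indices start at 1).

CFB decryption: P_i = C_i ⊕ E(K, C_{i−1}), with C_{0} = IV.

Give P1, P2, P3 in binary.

P1: E(K, 0b10010010) = 0b00101110; 0b10010000 ⊕ 0b00101110 = 0b10111110.
P2: E(K, 0b10010000) = 0b00101100; 0b11000110 ⊕ 0b00101100 = 0b11101010.
P3: E(K, 0b11000110) = 0b01111010; 0b01011100 ⊕ 0b01111010 = 0b00100110.

P1 = 0b10111110, P2 = 0b11101010, P3 = 0b00100110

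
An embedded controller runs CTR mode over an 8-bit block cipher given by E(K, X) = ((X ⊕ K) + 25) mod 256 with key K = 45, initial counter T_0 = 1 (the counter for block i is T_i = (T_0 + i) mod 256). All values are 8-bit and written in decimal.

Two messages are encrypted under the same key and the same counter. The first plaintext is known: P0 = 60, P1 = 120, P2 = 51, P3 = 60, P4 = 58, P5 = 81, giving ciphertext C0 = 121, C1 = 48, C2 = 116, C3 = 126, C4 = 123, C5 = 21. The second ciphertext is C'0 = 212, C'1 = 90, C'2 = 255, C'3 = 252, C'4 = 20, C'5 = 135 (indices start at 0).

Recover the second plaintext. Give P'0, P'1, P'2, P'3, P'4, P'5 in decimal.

In CTR with a reused counter, both messages share the same keystream S_i, so C_i ⊕ C'_i = P_i ⊕ P'_i and thus P'_i = P_i ⊕ C_i ⊕ C'_i.
P'0: 60 ⊕ 121 ⊕ 212 = 145.
P'1: 120 ⊕ 48 ⊕ 90 = 18.
P'2: 51 ⊕ 116 ⊕ 255 = 184.
P'3: 60 ⊕ 126 ⊕ 252 = 190.
P'4: 58 ⊕ 123 ⊕ 20 = 85.
P'5: 81 ⊕ 21 ⊕ 135 = 195.

P'0 = 145, P'1 = 18, P'2 = 184, P'3 = 190, P'4 = 85, P'5 = 195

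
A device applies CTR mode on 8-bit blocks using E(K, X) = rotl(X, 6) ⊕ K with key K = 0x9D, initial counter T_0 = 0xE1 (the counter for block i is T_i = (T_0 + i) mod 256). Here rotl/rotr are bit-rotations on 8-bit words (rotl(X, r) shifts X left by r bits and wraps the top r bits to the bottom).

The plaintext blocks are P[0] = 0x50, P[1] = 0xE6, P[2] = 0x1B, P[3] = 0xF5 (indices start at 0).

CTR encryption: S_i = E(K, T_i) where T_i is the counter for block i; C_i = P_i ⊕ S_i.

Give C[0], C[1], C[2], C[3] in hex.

C[0] = 0xB5, C[1] = 0xC3, C[2] = 0x7E, C[3] = 0x51

C[0]: T = 0xE1, S = E(K, T) = 0xE5; 0x50 ⊕ 0xE5 = 0xB5.
C[1]: T = 0xE2, S = E(K, T) = 0x25; 0xE6 ⊕ 0x25 = 0xC3.
C[2]: T = 0xE3, S = E(K, T) = 0x65; 0x1B ⊕ 0x65 = 0x7E.
C[3]: T = 0xE4, S = E(K, T) = 0xA4; 0xF5 ⊕ 0xA4 = 0x51.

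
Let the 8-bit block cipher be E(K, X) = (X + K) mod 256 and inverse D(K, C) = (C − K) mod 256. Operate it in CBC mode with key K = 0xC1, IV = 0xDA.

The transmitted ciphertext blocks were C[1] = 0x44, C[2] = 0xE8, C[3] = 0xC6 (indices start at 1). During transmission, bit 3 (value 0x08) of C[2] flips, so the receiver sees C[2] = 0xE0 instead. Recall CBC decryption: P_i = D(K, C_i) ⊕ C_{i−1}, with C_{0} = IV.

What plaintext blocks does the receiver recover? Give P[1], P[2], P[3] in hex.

Only C[2] changed, to 0xE0. In CBC, a change in C_i garbles P_i and flips the same bit in P_{i+1}. Decrypting the received ciphertext:
P[1]: D(K, 0x44) = 0x83; 0x83 ⊕ 0xDA = 0x59.
P[2]: D(K, 0xE0) = 0x1F; 0x1F ⊕ 0x44 = 0x5B.
P[3]: D(K, 0xC6) = 0x05; 0x05 ⊕ 0xE0 = 0xE5.
Blocks that differ from the original plaintext: P[2], P[3].

P[1] = 0x59, P[2] = 0x5B, P[3] = 0xE5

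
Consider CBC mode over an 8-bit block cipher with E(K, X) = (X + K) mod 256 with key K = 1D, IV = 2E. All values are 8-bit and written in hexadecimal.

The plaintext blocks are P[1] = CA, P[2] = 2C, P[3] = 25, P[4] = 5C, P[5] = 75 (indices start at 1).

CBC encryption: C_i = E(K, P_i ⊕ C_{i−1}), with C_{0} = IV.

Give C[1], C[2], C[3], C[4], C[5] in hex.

C[1]: P[1] ⊕ 2E = E4; E(K, E4) = 01.
C[2]: P[2] ⊕ 01 = 2D; E(K, 2D) = 4A.
C[3]: P[3] ⊕ 4A = 6F; E(K, 6F) = 8C.
C[4]: P[4] ⊕ 8C = D0; E(K, D0) = ED.
C[5]: P[5] ⊕ ED = 98; E(K, 98) = B5.

C[1] = 01, C[2] = 4A, C[3] = 8C, C[4] = ED, C[5] = B5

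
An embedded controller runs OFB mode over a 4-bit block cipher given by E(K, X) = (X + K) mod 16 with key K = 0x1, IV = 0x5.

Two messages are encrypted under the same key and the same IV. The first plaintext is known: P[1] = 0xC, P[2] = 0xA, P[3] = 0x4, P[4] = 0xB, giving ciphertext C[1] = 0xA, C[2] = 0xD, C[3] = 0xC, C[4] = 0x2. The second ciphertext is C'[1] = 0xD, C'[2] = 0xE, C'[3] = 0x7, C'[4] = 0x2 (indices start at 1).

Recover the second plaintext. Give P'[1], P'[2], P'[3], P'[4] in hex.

P'[1] = 0xB, P'[2] = 0x9, P'[3] = 0xF, P'[4] = 0xB

In OFB with a reused IV, both messages share the same keystream S_i, so C_i ⊕ C'_i = P_i ⊕ P'_i and thus P'_i = P_i ⊕ C_i ⊕ C'_i.
P'[1]: 0xC ⊕ 0xA ⊕ 0xD = 0xB.
P'[2]: 0xA ⊕ 0xD ⊕ 0xE = 0x9.
P'[3]: 0x4 ⊕ 0xC ⊕ 0x7 = 0xF.
P'[4]: 0xB ⊕ 0x2 ⊕ 0x2 = 0xB.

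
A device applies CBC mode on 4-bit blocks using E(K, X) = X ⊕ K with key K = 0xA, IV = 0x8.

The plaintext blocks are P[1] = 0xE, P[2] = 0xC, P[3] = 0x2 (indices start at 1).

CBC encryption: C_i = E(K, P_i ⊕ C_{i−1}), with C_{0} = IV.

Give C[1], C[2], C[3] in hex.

C[1]: P[1] ⊕ 0x8 = 0x6; E(K, 0x6) = 0xC.
C[2]: P[2] ⊕ 0xC = 0x0; E(K, 0x0) = 0xA.
C[3]: P[3] ⊕ 0xA = 0x8; E(K, 0x8) = 0x2.

C[1] = 0xC, C[2] = 0xA, C[3] = 0x2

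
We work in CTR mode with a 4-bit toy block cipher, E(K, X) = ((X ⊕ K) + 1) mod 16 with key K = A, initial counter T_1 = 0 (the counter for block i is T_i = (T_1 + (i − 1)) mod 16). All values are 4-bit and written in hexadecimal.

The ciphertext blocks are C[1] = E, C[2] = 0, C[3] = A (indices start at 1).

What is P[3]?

CTR decryption: S_i = E(K, T_i) where T_i is the counter for block i; P_i = C_i ⊕ S_i.
P[3]: T = 2, S = E(K, T) = 9; A ⊕ 9 = 3.

P[3] = 3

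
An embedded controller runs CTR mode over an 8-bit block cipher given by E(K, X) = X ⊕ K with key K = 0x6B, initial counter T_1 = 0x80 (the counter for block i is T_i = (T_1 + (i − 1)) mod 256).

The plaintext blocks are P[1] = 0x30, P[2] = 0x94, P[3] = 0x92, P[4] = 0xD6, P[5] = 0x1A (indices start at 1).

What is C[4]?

C[4] = 0x3E

CTR encryption: S_i = E(K, T_i) where T_i is the counter for block i; C_i = P_i ⊕ S_i.
C[1]: T = 0x80, S = E(K, T) = 0xEB; 0x30 ⊕ 0xEB = 0xDB.
C[2]: T = 0x81, S = E(K, T) = 0xEA; 0x94 ⊕ 0xEA = 0x7E.
C[3]: T = 0x82, S = E(K, T) = 0xE9; 0x92 ⊕ 0xE9 = 0x7B.
C[4]: T = 0x83, S = E(K, T) = 0xE8; 0xD6 ⊕ 0xE8 = 0x3E.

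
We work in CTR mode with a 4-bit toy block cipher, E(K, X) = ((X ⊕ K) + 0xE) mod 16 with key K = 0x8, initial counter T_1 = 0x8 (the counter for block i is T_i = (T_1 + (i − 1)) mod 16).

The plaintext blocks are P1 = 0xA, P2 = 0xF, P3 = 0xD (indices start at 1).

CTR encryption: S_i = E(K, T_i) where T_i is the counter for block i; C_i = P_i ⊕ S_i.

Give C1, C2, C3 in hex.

C1: T = 0x8, S = E(K, T) = 0xE; 0xA ⊕ 0xE = 0x4.
C2: T = 0x9, S = E(K, T) = 0xF; 0xF ⊕ 0xF = 0x0.
C3: T = 0xA, S = E(K, T) = 0x0; 0xD ⊕ 0x0 = 0xD.

C1 = 0x4, C2 = 0x0, C3 = 0xD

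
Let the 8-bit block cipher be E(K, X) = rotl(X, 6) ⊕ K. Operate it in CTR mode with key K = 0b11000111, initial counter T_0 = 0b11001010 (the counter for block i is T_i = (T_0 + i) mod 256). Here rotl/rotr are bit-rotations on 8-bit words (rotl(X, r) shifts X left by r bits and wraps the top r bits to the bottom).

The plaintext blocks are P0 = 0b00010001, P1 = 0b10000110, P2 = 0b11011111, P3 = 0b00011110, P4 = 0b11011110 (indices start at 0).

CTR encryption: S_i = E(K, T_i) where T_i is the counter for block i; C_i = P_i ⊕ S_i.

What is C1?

C1 = 0b10110011

C0: T = 0b11001010, S = E(K, T) = 0b01110101; 0b00010001 ⊕ 0b01110101 = 0b01100100.
C1: T = 0b11001011, S = E(K, T) = 0b00110101; 0b10000110 ⊕ 0b00110101 = 0b10110011.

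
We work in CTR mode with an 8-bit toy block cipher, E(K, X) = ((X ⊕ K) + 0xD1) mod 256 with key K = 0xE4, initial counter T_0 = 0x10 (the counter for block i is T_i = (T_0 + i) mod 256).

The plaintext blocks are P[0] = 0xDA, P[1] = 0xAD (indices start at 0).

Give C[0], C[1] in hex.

CTR encryption: S_i = E(K, T_i) where T_i is the counter for block i; C_i = P_i ⊕ S_i.
C[0]: T = 0x10, S = E(K, T) = 0xC5; 0xDA ⊕ 0xC5 = 0x1F.
C[1]: T = 0x11, S = E(K, T) = 0xC6; 0xAD ⊕ 0xC6 = 0x6B.

C[0] = 0x1F, C[1] = 0x6B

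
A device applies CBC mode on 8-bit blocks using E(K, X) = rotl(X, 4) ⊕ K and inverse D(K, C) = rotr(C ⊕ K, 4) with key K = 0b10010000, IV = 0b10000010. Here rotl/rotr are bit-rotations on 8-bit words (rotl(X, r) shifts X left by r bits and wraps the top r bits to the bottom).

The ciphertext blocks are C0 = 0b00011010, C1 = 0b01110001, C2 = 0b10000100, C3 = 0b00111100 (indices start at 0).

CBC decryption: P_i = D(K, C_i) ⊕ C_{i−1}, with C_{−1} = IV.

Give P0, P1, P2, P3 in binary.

P0: D(K, 0b00011010) = 0b10101000; 0b10101000 ⊕ 0b10000010 = 0b00101010.
P1: D(K, 0b01110001) = 0b00011110; 0b00011110 ⊕ 0b00011010 = 0b00000100.
P2: D(K, 0b10000100) = 0b01000001; 0b01000001 ⊕ 0b01110001 = 0b00110000.
P3: D(K, 0b00111100) = 0b11001010; 0b11001010 ⊕ 0b10000100 = 0b01001110.

P0 = 0b00101010, P1 = 0b00000100, P2 = 0b00110000, P3 = 0b01001110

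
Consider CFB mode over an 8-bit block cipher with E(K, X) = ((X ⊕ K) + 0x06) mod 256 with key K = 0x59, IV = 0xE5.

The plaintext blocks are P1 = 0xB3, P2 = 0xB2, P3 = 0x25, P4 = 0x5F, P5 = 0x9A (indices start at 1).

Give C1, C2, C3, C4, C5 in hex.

C1 = 0x71, C2 = 0x9C, C3 = 0xEE, C4 = 0xE2, C5 = 0x5B

CFB encryption: C_i = P_i ⊕ E(K, C_{i−1}), with C_{0} = IV.
C1: E(K, 0xE5) = 0xC2; 0xB3 ⊕ 0xC2 = 0x71.
C2: E(K, 0x71) = 0x2E; 0xB2 ⊕ 0x2E = 0x9C.
C3: E(K, 0x9C) = 0xCB; 0x25 ⊕ 0xCB = 0xEE.
C4: E(K, 0xEE) = 0xBD; 0x5F ⊕ 0xBD = 0xE2.
C5: E(K, 0xE2) = 0xC1; 0x9A ⊕ 0xC1 = 0x5B.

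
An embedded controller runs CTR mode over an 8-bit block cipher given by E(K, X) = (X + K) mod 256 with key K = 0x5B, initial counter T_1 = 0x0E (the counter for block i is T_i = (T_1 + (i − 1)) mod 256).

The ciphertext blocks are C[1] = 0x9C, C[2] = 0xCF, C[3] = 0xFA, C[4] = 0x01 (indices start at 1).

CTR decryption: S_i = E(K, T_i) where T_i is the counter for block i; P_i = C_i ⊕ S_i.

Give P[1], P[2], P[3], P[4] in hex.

P[1]: T = 0x0E, S = E(K, T) = 0x69; 0x9C ⊕ 0x69 = 0xF5.
P[2]: T = 0x0F, S = E(K, T) = 0x6A; 0xCF ⊕ 0x6A = 0xA5.
P[3]: T = 0x10, S = E(K, T) = 0x6B; 0xFA ⊕ 0x6B = 0x91.
P[4]: T = 0x11, S = E(K, T) = 0x6C; 0x01 ⊕ 0x6C = 0x6D.

P[1] = 0xF5, P[2] = 0xA5, P[3] = 0x91, P[4] = 0x6D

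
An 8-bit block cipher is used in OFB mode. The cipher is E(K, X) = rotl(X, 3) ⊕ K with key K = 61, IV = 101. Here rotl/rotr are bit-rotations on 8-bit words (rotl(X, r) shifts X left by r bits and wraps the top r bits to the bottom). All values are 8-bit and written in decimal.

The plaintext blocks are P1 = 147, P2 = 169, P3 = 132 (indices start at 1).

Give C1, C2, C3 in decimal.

OFB encryption: S_i = E(K, S_{i−1}) with S_{0} = IV; C_i = P_i ⊕ S_i.
C1: S = E(K, 101) = 22; 147 ⊕ 22 = 133.
C2: S = E(K, 22) = 141; 169 ⊕ 141 = 36.
C3: S = E(K, 141) = 81; 132 ⊕ 81 = 213.

C1 = 133, C2 = 36, C3 = 213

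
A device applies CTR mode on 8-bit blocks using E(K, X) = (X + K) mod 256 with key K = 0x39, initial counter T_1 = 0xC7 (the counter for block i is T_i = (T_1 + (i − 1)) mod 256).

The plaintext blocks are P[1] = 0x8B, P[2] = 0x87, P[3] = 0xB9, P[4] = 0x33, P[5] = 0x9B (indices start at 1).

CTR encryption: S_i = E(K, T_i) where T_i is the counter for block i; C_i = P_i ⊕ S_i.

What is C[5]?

C[5] = 0x9F

C[1]: T = 0xC7, S = E(K, T) = 0x00; 0x8B ⊕ 0x00 = 0x8B.
C[2]: T = 0xC8, S = E(K, T) = 0x01; 0x87 ⊕ 0x01 = 0x86.
C[3]: T = 0xC9, S = E(K, T) = 0x02; 0xB9 ⊕ 0x02 = 0xBB.
C[4]: T = 0xCA, S = E(K, T) = 0x03; 0x33 ⊕ 0x03 = 0x30.
C[5]: T = 0xCB, S = E(K, T) = 0x04; 0x9B ⊕ 0x04 = 0x9F.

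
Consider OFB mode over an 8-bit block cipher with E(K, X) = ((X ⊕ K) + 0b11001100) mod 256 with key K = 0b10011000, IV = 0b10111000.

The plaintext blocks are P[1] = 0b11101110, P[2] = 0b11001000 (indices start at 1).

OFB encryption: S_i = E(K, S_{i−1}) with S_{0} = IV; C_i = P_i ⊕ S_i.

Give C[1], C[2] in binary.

C[1] = 0b00000010, C[2] = 0b10001000

C[1]: S = E(K, 0b10111000) = 0b11101100; 0b11101110 ⊕ 0b11101100 = 0b00000010.
C[2]: S = E(K, 0b11101100) = 0b01000000; 0b11001000 ⊕ 0b01000000 = 0b10001000.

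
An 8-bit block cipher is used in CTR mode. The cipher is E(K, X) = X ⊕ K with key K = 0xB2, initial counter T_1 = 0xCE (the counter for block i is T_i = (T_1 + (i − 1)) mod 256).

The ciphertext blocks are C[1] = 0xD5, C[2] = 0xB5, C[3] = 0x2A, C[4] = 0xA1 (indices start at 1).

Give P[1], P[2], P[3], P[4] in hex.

P[1] = 0xA9, P[2] = 0xC8, P[3] = 0x48, P[4] = 0xC2

CTR decryption: S_i = E(K, T_i) where T_i is the counter for block i; P_i = C_i ⊕ S_i.
P[1]: T = 0xCE, S = E(K, T) = 0x7C; 0xD5 ⊕ 0x7C = 0xA9.
P[2]: T = 0xCF, S = E(K, T) = 0x7D; 0xB5 ⊕ 0x7D = 0xC8.
P[3]: T = 0xD0, S = E(K, T) = 0x62; 0x2A ⊕ 0x62 = 0x48.
P[4]: T = 0xD1, S = E(K, T) = 0x63; 0xA1 ⊕ 0x63 = 0xC2.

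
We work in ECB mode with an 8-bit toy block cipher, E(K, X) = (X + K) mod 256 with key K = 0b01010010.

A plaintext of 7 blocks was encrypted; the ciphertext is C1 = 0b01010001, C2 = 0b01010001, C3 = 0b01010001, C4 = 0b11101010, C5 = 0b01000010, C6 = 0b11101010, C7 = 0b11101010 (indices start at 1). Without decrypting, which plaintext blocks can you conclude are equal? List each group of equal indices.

P1 = P2 = P3; P4 = P6 = P7

ECB encrypts each block independently with the same key, so equal ciphertext blocks imply equal plaintext blocks.
C1 = C2 = C3 = 0b01010001, so P1 = P2 = P3.
C4 = C6 = C7 = 0b11101010, so P4 = P6 = P7.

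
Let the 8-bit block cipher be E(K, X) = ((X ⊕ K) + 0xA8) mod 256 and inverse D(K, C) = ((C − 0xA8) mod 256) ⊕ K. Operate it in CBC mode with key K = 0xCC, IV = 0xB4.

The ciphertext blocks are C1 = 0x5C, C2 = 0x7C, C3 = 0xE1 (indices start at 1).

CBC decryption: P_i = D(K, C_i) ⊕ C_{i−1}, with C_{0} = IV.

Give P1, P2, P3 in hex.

P1 = 0xCC, P2 = 0x44, P3 = 0x89

P1: D(K, 0x5C) = 0x78; 0x78 ⊕ 0xB4 = 0xCC.
P2: D(K, 0x7C) = 0x18; 0x18 ⊕ 0x5C = 0x44.
P3: D(K, 0xE1) = 0xF5; 0xF5 ⊕ 0x7C = 0x89.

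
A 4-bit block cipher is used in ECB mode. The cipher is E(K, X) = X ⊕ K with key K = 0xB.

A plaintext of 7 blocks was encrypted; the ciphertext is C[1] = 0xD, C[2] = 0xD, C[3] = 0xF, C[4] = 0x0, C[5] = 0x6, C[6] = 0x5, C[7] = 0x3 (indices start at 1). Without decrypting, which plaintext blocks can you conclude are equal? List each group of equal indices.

ECB encrypts each block independently with the same key, so equal ciphertext blocks imply equal plaintext blocks.
C[1] = C[2] = 0xD, so P[1] = P[2].

P[1] = P[2]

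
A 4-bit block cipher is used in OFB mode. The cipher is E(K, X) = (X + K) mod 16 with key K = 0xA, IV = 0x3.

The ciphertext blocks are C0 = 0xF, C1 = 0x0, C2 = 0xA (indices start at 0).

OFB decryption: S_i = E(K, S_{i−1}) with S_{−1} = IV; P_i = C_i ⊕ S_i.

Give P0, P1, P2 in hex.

P0: S = E(K, 0x3) = 0xD; 0xF ⊕ 0xD = 0x2.
P1: S = E(K, 0xD) = 0x7; 0x0 ⊕ 0x7 = 0x7.
P2: S = E(K, 0x7) = 0x1; 0xA ⊕ 0x1 = 0xB.

P0 = 0x2, P1 = 0x7, P2 = 0xB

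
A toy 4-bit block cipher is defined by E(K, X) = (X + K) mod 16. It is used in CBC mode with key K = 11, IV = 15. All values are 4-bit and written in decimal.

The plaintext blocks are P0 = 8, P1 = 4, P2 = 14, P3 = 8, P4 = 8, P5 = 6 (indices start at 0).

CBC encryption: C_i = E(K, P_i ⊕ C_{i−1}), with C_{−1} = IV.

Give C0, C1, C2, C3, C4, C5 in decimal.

C0: P0 ⊕ 15 = 7; E(K, 7) = 2.
C1: P1 ⊕ 2 = 6; E(K, 6) = 1.
C2: P2 ⊕ 1 = 15; E(K, 15) = 10.
C3: P3 ⊕ 10 = 2; E(K, 2) = 13.
C4: P4 ⊕ 13 = 5; E(K, 5) = 0.
C5: P5 ⊕ 0 = 6; E(K, 6) = 1.

C0 = 2, C1 = 1, C2 = 10, C3 = 13, C4 = 0, C5 = 1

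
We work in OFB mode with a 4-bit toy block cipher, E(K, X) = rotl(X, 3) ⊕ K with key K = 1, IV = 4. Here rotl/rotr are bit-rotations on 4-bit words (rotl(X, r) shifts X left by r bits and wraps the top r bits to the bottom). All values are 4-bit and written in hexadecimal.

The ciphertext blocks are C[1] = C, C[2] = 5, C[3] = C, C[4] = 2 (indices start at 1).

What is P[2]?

P[2] = D

OFB decryption: S_i = E(K, S_{i−1}) with S_{0} = IV; P_i = C_i ⊕ S_i.
P[1]: S = E(K, 4) = 3; C ⊕ 3 = F.
P[2]: S = E(K, 3) = 8; 5 ⊕ 8 = D.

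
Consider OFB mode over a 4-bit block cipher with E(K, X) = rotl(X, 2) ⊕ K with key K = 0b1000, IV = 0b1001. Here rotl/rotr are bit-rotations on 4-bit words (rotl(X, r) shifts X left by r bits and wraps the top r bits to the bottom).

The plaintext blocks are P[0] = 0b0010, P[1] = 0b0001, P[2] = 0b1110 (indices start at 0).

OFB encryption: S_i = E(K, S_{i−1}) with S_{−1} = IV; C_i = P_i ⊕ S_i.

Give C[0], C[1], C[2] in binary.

C[0]: S = E(K, 0b1001) = 0b1110; 0b0010 ⊕ 0b1110 = 0b1100.
C[1]: S = E(K, 0b1110) = 0b0011; 0b0001 ⊕ 0b0011 = 0b0010.
C[2]: S = E(K, 0b0011) = 0b0100; 0b1110 ⊕ 0b0100 = 0b1010.

C[0] = 0b1100, C[1] = 0b0010, C[2] = 0b1010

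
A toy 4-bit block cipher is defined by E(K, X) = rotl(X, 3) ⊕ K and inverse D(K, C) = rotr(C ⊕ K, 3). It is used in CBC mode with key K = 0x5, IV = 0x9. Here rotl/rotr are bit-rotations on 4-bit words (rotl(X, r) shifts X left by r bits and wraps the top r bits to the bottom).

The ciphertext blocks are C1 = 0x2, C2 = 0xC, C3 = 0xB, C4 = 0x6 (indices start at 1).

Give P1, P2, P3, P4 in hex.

P1 = 0x7, P2 = 0x1, P3 = 0x1, P4 = 0xD

CBC decryption: P_i = D(K, C_i) ⊕ C_{i−1}, with C_{0} = IV.
P1: D(K, 0x2) = 0xE; 0xE ⊕ 0x9 = 0x7.
P2: D(K, 0xC) = 0x3; 0x3 ⊕ 0x2 = 0x1.
P3: D(K, 0xB) = 0xD; 0xD ⊕ 0xC = 0x1.
P4: D(K, 0x6) = 0x6; 0x6 ⊕ 0xB = 0xD.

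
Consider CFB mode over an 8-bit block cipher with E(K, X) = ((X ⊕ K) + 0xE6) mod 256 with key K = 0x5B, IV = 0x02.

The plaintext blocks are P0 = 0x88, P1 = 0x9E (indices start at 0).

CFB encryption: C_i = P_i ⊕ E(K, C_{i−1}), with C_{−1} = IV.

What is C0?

C0 = 0xB7

C0: E(K, 0x02) = 0x3F; 0x88 ⊕ 0x3F = 0xB7.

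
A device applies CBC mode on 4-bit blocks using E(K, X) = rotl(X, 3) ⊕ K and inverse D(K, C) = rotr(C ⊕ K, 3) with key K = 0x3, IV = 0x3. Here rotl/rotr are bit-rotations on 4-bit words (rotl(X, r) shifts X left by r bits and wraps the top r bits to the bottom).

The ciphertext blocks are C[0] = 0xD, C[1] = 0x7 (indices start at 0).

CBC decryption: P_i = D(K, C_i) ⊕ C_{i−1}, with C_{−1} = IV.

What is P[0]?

P[0]: D(K, 0xD) = 0xD; 0xD ⊕ 0x3 = 0xE.

P[0] = 0xE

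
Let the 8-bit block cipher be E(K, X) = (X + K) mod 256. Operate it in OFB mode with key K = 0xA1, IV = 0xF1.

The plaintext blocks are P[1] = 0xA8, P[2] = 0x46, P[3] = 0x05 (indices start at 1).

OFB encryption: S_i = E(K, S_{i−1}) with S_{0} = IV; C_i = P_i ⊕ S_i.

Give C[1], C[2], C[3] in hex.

C[1] = 0x3A, C[2] = 0x75, C[3] = 0xD1

C[1]: S = E(K, 0xF1) = 0x92; 0xA8 ⊕ 0x92 = 0x3A.
C[2]: S = E(K, 0x92) = 0x33; 0x46 ⊕ 0x33 = 0x75.
C[3]: S = E(K, 0x33) = 0xD4; 0x05 ⊕ 0xD4 = 0xD1.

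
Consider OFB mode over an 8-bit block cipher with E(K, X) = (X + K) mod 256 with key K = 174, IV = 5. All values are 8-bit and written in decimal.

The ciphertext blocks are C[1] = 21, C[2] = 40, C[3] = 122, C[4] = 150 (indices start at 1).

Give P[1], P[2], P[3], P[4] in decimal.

OFB decryption: S_i = E(K, S_{i−1}) with S_{0} = IV; P_i = C_i ⊕ S_i.
P[1]: S = E(K, 5) = 179; 21 ⊕ 179 = 166.
P[2]: S = E(K, 179) = 97; 40 ⊕ 97 = 73.
P[3]: S = E(K, 97) = 15; 122 ⊕ 15 = 117.
P[4]: S = E(K, 15) = 189; 150 ⊕ 189 = 43.

P[1] = 166, P[2] = 73, P[3] = 117, P[4] = 43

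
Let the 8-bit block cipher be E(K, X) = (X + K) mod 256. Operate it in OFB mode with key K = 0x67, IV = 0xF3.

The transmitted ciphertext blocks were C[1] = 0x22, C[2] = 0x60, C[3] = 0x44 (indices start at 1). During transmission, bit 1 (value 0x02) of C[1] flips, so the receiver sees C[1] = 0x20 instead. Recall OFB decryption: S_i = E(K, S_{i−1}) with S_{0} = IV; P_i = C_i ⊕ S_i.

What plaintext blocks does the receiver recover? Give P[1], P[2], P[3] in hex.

Only C[1] changed, to 0x20. In OFB, a change in C_i flips the same bit in P_i only; the keystream is unaffected. Decrypting the received ciphertext:
P[1]: S = E(K, 0xF3) = 0x5A; 0x20 ⊕ 0x5A = 0x7A.
P[2]: S = E(K, 0x5A) = 0xC1; 0x60 ⊕ 0xC1 = 0xA1.
P[3]: S = E(K, 0xC1) = 0x28; 0x44 ⊕ 0x28 = 0x6C.
Blocks that differ from the original plaintext: P[1].

P[1] = 0x7A, P[2] = 0xA1, P[3] = 0x6C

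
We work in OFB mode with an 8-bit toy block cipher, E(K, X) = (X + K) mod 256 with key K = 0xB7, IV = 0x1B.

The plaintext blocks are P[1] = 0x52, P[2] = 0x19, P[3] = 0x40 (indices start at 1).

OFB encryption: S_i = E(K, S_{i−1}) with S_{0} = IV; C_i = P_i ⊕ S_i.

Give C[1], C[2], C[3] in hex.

C[1] = 0x80, C[2] = 0x90, C[3] = 0x00

C[1]: S = E(K, 0x1B) = 0xD2; 0x52 ⊕ 0xD2 = 0x80.
C[2]: S = E(K, 0xD2) = 0x89; 0x19 ⊕ 0x89 = 0x90.
C[3]: S = E(K, 0x89) = 0x40; 0x40 ⊕ 0x40 = 0x00.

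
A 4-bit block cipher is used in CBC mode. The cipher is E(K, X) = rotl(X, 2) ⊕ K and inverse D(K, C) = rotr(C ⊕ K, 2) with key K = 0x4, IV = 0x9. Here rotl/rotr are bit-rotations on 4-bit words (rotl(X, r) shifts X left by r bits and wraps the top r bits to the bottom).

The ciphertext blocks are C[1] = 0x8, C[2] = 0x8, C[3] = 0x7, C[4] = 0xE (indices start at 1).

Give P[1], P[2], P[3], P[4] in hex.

P[1] = 0xA, P[2] = 0xB, P[3] = 0x4, P[4] = 0xD

CBC decryption: P_i = D(K, C_i) ⊕ C_{i−1}, with C_{0} = IV.
P[1]: D(K, 0x8) = 0x3; 0x3 ⊕ 0x9 = 0xA.
P[2]: D(K, 0x8) = 0x3; 0x3 ⊕ 0x8 = 0xB.
P[3]: D(K, 0x7) = 0xC; 0xC ⊕ 0x8 = 0x4.
P[4]: D(K, 0xE) = 0xA; 0xA ⊕ 0x7 = 0xD.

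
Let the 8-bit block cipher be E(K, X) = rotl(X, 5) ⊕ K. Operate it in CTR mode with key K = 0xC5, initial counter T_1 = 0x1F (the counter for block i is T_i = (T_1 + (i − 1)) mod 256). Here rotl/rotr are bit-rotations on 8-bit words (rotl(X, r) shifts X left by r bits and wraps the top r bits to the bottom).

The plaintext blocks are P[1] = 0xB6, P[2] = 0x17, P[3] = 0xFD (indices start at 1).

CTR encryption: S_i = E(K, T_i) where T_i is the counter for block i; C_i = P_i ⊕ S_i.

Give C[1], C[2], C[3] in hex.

C[1] = 0x90, C[2] = 0xD6, C[3] = 0x1C

C[1]: T = 0x1F, S = E(K, T) = 0x26; 0xB6 ⊕ 0x26 = 0x90.
C[2]: T = 0x20, S = E(K, T) = 0xC1; 0x17 ⊕ 0xC1 = 0xD6.
C[3]: T = 0x21, S = E(K, T) = 0xE1; 0xFD ⊕ 0xE1 = 0x1C.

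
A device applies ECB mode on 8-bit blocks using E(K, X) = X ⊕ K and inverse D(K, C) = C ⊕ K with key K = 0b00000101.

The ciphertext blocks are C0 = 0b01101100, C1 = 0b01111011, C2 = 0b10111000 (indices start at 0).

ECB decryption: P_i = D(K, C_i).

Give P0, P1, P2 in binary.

P0 = 0b01101001, P1 = 0b01111110, P2 = 0b10111101

P0: D(K, 0b01101100) = 0b01101001.
P1: D(K, 0b01111011) = 0b01111110.
P2: D(K, 0b10111000) = 0b10111101.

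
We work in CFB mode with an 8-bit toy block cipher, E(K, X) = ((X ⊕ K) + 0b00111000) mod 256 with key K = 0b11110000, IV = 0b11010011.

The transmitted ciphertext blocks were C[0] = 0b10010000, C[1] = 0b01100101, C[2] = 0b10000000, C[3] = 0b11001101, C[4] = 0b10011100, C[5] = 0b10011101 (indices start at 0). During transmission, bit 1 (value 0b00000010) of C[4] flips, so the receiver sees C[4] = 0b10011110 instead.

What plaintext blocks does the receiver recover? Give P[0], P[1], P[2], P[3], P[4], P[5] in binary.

CFB decryption: P_i = C_i ⊕ E(K, C_{i−1}), with C_{−1} = IV.
Only C[4] changed, to 0b10011110. In CFB, a change in C_i flips the same bit in P_i and garbles P_{i+1}. Decrypting the received ciphertext:
P[0]: E(K, 0b11010011) = 0b01011011; 0b10010000 ⊕ 0b01011011 = 0b11001011.
P[1]: E(K, 0b10010000) = 0b10011000; 0b01100101 ⊕ 0b10011000 = 0b11111101.
P[2]: E(K, 0b01100101) = 0b11001101; 0b10000000 ⊕ 0b11001101 = 0b01001101.
P[3]: E(K, 0b10000000) = 0b10101000; 0b11001101 ⊕ 0b10101000 = 0b01100101.
P[4]: E(K, 0b11001101) = 0b01110101; 0b10011110 ⊕ 0b01110101 = 0b11101011.
P[5]: E(K, 0b10011110) = 0b10100110; 0b10011101 ⊕ 0b10100110 = 0b00111011.
Blocks that differ from the original plaintext: P[4], P[5].

P[0] = 0b11001011, P[1] = 0b11111101, P[2] = 0b01001101, P[3] = 0b01100101, P[4] = 0b11101011, P[5] = 0b00111011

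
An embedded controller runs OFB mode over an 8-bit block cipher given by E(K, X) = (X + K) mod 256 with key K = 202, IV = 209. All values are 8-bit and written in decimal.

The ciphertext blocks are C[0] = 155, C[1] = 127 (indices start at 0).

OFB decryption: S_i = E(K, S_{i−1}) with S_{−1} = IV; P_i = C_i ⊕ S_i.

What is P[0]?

P[0] = 0

P[0]: S = E(K, 209) = 155; 155 ⊕ 155 = 0.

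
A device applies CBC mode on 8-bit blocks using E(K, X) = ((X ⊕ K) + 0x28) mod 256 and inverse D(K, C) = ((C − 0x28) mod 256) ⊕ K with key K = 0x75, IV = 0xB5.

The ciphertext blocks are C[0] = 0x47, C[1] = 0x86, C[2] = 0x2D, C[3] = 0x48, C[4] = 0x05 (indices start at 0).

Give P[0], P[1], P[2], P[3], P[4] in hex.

CBC decryption: P_i = D(K, C_i) ⊕ C_{i−1}, with C_{−1} = IV.
P[0]: D(K, 0x47) = 0x6A; 0x6A ⊕ 0xB5 = 0xDF.
P[1]: D(K, 0x86) = 0x2B; 0x2B ⊕ 0x47 = 0x6C.
P[2]: D(K, 0x2D) = 0x70; 0x70 ⊕ 0x86 = 0xF6.
P[3]: D(K, 0x48) = 0x55; 0x55 ⊕ 0x2D = 0x78.
P[4]: D(K, 0x05) = 0xA8; 0xA8 ⊕ 0x48 = 0xE0.

P[0] = 0xDF, P[1] = 0x6C, P[2] = 0xF6, P[3] = 0x78, P[4] = 0xE0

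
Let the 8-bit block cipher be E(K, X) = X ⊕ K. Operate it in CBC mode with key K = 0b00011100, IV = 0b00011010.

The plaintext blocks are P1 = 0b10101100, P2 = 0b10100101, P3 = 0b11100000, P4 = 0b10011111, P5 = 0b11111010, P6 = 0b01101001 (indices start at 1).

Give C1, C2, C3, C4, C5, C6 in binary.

CBC encryption: C_i = E(K, P_i ⊕ C_{i−1}), with C_{0} = IV.
C1: P1 ⊕ 0b00011010 = 0b10110110; E(K, 0b10110110) = 0b10101010.
C2: P2 ⊕ 0b10101010 = 0b00001111; E(K, 0b00001111) = 0b00010011.
C3: P3 ⊕ 0b00010011 = 0b11110011; E(K, 0b11110011) = 0b11101111.
C4: P4 ⊕ 0b11101111 = 0b01110000; E(K, 0b01110000) = 0b01101100.
C5: P5 ⊕ 0b01101100 = 0b10010110; E(K, 0b10010110) = 0b10001010.
C6: P6 ⊕ 0b10001010 = 0b11100011; E(K, 0b11100011) = 0b11111111.

C1 = 0b10101010, C2 = 0b00010011, C3 = 0b11101111, C4 = 0b01101100, C5 = 0b10001010, C6 = 0b11111111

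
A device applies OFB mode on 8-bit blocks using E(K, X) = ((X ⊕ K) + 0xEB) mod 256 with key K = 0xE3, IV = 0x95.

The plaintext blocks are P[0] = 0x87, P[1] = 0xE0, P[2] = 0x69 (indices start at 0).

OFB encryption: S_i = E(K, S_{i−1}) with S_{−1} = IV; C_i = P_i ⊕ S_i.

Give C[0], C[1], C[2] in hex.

C[0]: S = E(K, 0x95) = 0x61; 0x87 ⊕ 0x61 = 0xE6.
C[1]: S = E(K, 0x61) = 0x6D; 0xE0 ⊕ 0x6D = 0x8D.
C[2]: S = E(K, 0x6D) = 0x79; 0x69 ⊕ 0x79 = 0x10.

C[0] = 0xE6, C[1] = 0x8D, C[2] = 0x10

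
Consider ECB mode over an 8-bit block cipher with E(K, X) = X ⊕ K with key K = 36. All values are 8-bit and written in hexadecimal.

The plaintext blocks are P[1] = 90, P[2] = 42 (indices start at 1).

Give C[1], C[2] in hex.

ECB encryption: C_i = E(K, P_i).
C[1]: E(K, 90) = A6.
C[2]: E(K, 42) = 74.

C[1] = A6, C[2] = 74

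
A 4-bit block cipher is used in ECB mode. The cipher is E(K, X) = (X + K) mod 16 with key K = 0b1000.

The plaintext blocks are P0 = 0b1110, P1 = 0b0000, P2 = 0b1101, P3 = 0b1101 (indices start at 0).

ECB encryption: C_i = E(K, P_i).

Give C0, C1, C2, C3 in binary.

C0 = 0b0110, C1 = 0b1000, C2 = 0b0101, C3 = 0b0101

C0: E(K, 0b1110) = 0b0110.
C1: E(K, 0b0000) = 0b1000.
C2: E(K, 0b1101) = 0b0101.
C3: E(K, 0b1101) = 0b0101.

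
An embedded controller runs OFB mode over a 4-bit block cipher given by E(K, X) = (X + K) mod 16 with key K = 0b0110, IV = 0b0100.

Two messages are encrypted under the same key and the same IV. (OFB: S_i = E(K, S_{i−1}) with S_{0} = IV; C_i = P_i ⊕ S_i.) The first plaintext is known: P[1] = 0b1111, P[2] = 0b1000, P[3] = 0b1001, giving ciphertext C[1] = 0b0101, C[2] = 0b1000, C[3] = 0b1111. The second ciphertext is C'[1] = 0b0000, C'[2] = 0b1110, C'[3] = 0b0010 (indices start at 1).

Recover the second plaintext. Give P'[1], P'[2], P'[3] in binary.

P'[1] = 0b1010, P'[2] = 0b1110, P'[3] = 0b0100

In OFB with a reused IV, both messages share the same keystream S_i, so C_i ⊕ C'_i = P_i ⊕ P'_i and thus P'_i = P_i ⊕ C_i ⊕ C'_i.
P'[1]: 0b1111 ⊕ 0b0101 ⊕ 0b0000 = 0b1010.
P'[2]: 0b1000 ⊕ 0b1000 ⊕ 0b1110 = 0b1110.
P'[3]: 0b1001 ⊕ 0b1111 ⊕ 0b0010 = 0b0100.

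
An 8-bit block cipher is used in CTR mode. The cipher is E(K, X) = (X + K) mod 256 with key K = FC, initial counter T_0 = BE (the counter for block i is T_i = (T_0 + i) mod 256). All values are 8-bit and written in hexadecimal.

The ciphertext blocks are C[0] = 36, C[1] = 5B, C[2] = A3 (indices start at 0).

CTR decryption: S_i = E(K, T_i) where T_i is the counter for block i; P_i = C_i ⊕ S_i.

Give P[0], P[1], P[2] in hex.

P[0]: T = BE, S = E(K, T) = BA; 36 ⊕ BA = 8C.
P[1]: T = BF, S = E(K, T) = BB; 5B ⊕ BB = E0.
P[2]: T = C0, S = E(K, T) = BC; A3 ⊕ BC = 1F.

P[0] = 8C, P[1] = E0, P[2] = 1F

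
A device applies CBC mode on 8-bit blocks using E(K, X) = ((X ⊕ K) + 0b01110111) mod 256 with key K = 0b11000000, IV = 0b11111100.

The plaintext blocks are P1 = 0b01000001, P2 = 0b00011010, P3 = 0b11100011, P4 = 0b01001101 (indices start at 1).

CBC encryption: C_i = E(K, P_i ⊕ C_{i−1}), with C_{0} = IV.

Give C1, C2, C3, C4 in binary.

C1 = 0b11110100, C2 = 0b10100101, C3 = 0b11111101, C4 = 0b11100111

C1: P1 ⊕ 0b11111100 = 0b10111101; E(K, 0b10111101) = 0b11110100.
C2: P2 ⊕ 0b11110100 = 0b11101110; E(K, 0b11101110) = 0b10100101.
C3: P3 ⊕ 0b10100101 = 0b01000110; E(K, 0b01000110) = 0b11111101.
C4: P4 ⊕ 0b11111101 = 0b10110000; E(K, 0b10110000) = 0b11100111.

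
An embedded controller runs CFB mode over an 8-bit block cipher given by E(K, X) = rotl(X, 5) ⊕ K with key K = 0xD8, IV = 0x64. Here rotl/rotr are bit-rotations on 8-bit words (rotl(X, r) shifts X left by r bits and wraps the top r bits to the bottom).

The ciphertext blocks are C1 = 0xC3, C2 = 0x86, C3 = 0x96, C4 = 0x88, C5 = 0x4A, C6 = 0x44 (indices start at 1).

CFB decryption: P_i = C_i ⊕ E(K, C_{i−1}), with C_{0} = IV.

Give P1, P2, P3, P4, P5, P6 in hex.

P1: E(K, 0x64) = 0x54; 0xC3 ⊕ 0x54 = 0x97.
P2: E(K, 0xC3) = 0xA0; 0x86 ⊕ 0xA0 = 0x26.
P3: E(K, 0x86) = 0x08; 0x96 ⊕ 0x08 = 0x9E.
P4: E(K, 0x96) = 0x0A; 0x88 ⊕ 0x0A = 0x82.
P5: E(K, 0x88) = 0xC9; 0x4A ⊕ 0xC9 = 0x83.
P6: E(K, 0x4A) = 0x91; 0x44 ⊕ 0x91 = 0xD5.

P1 = 0x97, P2 = 0x26, P3 = 0x9E, P4 = 0x82, P5 = 0x83, P6 = 0xD5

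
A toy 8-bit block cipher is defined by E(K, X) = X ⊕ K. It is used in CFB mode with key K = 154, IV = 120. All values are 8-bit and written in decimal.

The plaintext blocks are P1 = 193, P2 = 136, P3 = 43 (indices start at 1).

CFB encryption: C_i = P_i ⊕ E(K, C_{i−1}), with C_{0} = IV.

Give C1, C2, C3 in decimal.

C1: E(K, 120) = 226; 193 ⊕ 226 = 35.
C2: E(K, 35) = 185; 136 ⊕ 185 = 49.
C3: E(K, 49) = 171; 43 ⊕ 171 = 128.

C1 = 35, C2 = 49, C3 = 128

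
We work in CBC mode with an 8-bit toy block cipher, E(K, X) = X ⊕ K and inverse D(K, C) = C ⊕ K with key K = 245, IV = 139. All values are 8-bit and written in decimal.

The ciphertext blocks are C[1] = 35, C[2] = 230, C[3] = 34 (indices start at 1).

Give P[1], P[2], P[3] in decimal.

CBC decryption: P_i = D(K, C_i) ⊕ C_{i−1}, with C_{0} = IV.
P[1]: D(K, 35) = 214; 214 ⊕ 139 = 93.
P[2]: D(K, 230) = 19; 19 ⊕ 35 = 48.
P[3]: D(K, 34) = 215; 215 ⊕ 230 = 49.

P[1] = 93, P[2] = 48, P[3] = 49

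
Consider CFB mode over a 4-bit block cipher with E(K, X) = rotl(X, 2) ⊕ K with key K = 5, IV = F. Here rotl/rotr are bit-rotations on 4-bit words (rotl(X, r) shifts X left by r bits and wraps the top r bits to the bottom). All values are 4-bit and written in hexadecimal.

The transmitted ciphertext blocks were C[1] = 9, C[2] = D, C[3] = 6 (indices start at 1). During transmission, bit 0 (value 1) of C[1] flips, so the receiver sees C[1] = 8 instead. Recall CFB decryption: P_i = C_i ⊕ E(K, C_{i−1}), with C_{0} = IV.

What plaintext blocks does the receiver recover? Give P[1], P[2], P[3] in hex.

Only C[1] changed, to 8. In CFB, a change in C_i flips the same bit in P_i and garbles P_{i+1}. Decrypting the received ciphertext:
P[1]: E(K, F) = A; 8 ⊕ A = 2.
P[2]: E(K, 8) = 7; D ⊕ 7 = A.
P[3]: E(K, D) = 2; 6 ⊕ 2 = 4.
Blocks that differ from the original plaintext: P[1], P[2].

P[1] = 2, P[2] = A, P[3] = 4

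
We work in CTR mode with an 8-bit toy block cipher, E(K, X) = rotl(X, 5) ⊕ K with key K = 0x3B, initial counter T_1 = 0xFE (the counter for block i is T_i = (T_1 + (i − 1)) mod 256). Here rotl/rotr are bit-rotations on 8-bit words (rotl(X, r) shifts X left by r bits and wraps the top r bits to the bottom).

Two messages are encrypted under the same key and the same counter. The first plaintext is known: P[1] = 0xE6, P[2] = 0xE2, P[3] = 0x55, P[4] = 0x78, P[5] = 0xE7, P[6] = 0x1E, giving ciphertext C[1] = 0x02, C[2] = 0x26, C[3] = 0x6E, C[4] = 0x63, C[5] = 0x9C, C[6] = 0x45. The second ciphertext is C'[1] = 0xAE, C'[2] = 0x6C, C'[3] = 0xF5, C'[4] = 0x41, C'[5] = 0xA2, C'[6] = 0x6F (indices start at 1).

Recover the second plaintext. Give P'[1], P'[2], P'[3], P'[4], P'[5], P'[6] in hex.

P'[1] = 0x4A, P'[2] = 0xA8, P'[3] = 0xCE, P'[4] = 0x5A, P'[5] = 0xD9, P'[6] = 0x34

In CTR with a reused counter, both messages share the same keystream S_i, so C_i ⊕ C'_i = P_i ⊕ P'_i and thus P'_i = P_i ⊕ C_i ⊕ C'_i.
P'[1]: 0xE6 ⊕ 0x02 ⊕ 0xAE = 0x4A.
P'[2]: 0xE2 ⊕ 0x26 ⊕ 0x6C = 0xA8.
P'[3]: 0x55 ⊕ 0x6E ⊕ 0xF5 = 0xCE.
P'[4]: 0x78 ⊕ 0x63 ⊕ 0x41 = 0x5A.
P'[5]: 0xE7 ⊕ 0x9C ⊕ 0xA2 = 0xD9.
P'[6]: 0x1E ⊕ 0x45 ⊕ 0x6F = 0x34.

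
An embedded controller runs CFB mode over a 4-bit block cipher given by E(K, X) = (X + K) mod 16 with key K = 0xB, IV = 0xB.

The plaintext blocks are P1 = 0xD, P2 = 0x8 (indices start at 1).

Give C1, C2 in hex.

CFB encryption: C_i = P_i ⊕ E(K, C_{i−1}), with C_{0} = IV.
C1: E(K, 0xB) = 0x6; 0xD ⊕ 0x6 = 0xB.
C2: E(K, 0xB) = 0x6; 0x8 ⊕ 0x6 = 0xE.

C1 = 0xB, C2 = 0xE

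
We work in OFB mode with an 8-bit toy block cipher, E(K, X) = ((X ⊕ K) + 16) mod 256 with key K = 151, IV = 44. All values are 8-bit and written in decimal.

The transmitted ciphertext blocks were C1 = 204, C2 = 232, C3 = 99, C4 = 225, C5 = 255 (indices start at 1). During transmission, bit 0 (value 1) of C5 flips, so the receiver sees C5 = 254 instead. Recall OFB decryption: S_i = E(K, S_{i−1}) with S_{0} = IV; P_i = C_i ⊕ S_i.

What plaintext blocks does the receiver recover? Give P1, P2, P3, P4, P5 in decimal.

Only C5 changed, to 254. In OFB, a change in C_i flips the same bit in P_i only; the keystream is unaffected. Decrypting the received ciphertext:
P1: S = E(K, 44) = 203; 204 ⊕ 203 = 7.
P2: S = E(K, 203) = 108; 232 ⊕ 108 = 132.
P3: S = E(K, 108) = 11; 99 ⊕ 11 = 104.
P4: S = E(K, 11) = 172; 225 ⊕ 172 = 77.
P5: S = E(K, 172) = 75; 254 ⊕ 75 = 181.
Blocks that differ from the original plaintext: P5.

P1 = 7, P2 = 132, P3 = 104, P4 = 77, P5 = 181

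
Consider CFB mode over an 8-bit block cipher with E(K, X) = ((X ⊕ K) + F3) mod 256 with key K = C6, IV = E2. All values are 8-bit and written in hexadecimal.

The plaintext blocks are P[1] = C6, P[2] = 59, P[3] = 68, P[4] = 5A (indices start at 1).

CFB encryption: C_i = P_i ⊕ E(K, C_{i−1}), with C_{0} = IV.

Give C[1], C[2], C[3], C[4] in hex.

C[1] = D1, C[2] = 53, C[3] = E0, C[4] = 43

C[1]: E(K, E2) = 17; C6 ⊕ 17 = D1.
C[2]: E(K, D1) = 0A; 59 ⊕ 0A = 53.
C[3]: E(K, 53) = 88; 68 ⊕ 88 = E0.
C[4]: E(K, E0) = 19; 5A ⊕ 19 = 43.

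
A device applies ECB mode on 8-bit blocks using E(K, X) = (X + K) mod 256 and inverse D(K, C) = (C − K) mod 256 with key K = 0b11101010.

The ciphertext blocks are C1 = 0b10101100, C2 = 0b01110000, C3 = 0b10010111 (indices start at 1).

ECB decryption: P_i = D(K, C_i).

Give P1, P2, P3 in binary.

P1: D(K, 0b10101100) = 0b11000010.
P2: D(K, 0b01110000) = 0b10000110.
P3: D(K, 0b10010111) = 0b10101101.

P1 = 0b11000010, P2 = 0b10000110, P3 = 0b10101101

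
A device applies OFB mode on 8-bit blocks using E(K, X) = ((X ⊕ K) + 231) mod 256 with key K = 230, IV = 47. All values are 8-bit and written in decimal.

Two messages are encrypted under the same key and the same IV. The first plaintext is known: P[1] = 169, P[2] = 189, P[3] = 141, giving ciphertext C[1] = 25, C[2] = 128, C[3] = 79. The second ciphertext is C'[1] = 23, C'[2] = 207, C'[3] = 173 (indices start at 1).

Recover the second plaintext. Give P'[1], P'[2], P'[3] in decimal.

P'[1] = 167, P'[2] = 242, P'[3] = 111

In OFB with a reused IV, both messages share the same keystream S_i, so C_i ⊕ C'_i = P_i ⊕ P'_i and thus P'_i = P_i ⊕ C_i ⊕ C'_i.
P'[1]: 169 ⊕ 25 ⊕ 23 = 167.
P'[2]: 189 ⊕ 128 ⊕ 207 = 242.
P'[3]: 141 ⊕ 79 ⊕ 173 = 111.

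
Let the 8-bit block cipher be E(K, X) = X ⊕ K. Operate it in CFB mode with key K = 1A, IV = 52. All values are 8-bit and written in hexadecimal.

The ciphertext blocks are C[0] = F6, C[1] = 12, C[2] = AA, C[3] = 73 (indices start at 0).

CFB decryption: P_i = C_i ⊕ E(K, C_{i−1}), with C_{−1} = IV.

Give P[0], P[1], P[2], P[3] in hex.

P[0] = BE, P[1] = FE, P[2] = A2, P[3] = C3

P[0]: E(K, 52) = 48; F6 ⊕ 48 = BE.
P[1]: E(K, F6) = EC; 12 ⊕ EC = FE.
P[2]: E(K, 12) = 08; AA ⊕ 08 = A2.
P[3]: E(K, AA) = B0; 73 ⊕ B0 = C3.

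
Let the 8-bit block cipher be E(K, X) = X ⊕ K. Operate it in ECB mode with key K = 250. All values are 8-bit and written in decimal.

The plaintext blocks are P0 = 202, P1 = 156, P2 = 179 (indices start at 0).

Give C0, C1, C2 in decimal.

C0 = 48, C1 = 102, C2 = 73

ECB encryption: C_i = E(K, P_i).
C0: E(K, 202) = 48.
C1: E(K, 156) = 102.
C2: E(K, 179) = 73.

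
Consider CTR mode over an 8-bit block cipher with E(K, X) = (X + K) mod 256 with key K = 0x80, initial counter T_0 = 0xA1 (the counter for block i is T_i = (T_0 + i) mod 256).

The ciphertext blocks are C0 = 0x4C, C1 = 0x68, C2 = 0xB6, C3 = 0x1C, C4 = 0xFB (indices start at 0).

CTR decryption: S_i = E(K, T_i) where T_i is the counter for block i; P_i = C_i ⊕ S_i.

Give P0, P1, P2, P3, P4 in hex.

P0: T = 0xA1, S = E(K, T) = 0x21; 0x4C ⊕ 0x21 = 0x6D.
P1: T = 0xA2, S = E(K, T) = 0x22; 0x68 ⊕ 0x22 = 0x4A.
P2: T = 0xA3, S = E(K, T) = 0x23; 0xB6 ⊕ 0x23 = 0x95.
P3: T = 0xA4, S = E(K, T) = 0x24; 0x1C ⊕ 0x24 = 0x38.
P4: T = 0xA5, S = E(K, T) = 0x25; 0xFB ⊕ 0x25 = 0xDE.

P0 = 0x6D, P1 = 0x4A, P2 = 0x95, P3 = 0x38, P4 = 0xDE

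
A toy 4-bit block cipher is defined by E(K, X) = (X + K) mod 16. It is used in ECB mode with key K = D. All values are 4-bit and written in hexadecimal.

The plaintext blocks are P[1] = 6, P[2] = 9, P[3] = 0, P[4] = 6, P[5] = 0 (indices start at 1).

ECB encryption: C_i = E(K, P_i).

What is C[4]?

C[4]: E(K, 6) = 3.

C[4] = 3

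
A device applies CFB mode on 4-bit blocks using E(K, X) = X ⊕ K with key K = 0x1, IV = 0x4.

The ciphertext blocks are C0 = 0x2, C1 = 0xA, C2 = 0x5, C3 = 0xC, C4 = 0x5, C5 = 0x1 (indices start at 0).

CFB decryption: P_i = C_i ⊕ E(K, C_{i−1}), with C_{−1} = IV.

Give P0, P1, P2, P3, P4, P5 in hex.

P0: E(K, 0x4) = 0x5; 0x2 ⊕ 0x5 = 0x7.
P1: E(K, 0x2) = 0x3; 0xA ⊕ 0x3 = 0x9.
P2: E(K, 0xA) = 0xB; 0x5 ⊕ 0xB = 0xE.
P3: E(K, 0x5) = 0x4; 0xC ⊕ 0x4 = 0x8.
P4: E(K, 0xC) = 0xD; 0x5 ⊕ 0xD = 0x8.
P5: E(K, 0x5) = 0x4; 0x1 ⊕ 0x4 = 0x5.

P0 = 0x7, P1 = 0x9, P2 = 0xE, P3 = 0x8, P4 = 0x8, P5 = 0x5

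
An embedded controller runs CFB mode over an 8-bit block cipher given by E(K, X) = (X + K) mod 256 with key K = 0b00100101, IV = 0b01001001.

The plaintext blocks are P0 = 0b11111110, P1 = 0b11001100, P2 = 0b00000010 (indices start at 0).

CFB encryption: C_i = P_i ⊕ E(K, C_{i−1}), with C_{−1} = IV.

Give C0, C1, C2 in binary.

C0: E(K, 0b01001001) = 0b01101110; 0b11111110 ⊕ 0b01101110 = 0b10010000.
C1: E(K, 0b10010000) = 0b10110101; 0b11001100 ⊕ 0b10110101 = 0b01111001.
C2: E(K, 0b01111001) = 0b10011110; 0b00000010 ⊕ 0b10011110 = 0b10011100.

C0 = 0b10010000, C1 = 0b01111001, C2 = 0b10011100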